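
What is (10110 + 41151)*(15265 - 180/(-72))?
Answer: 1565254635/2 ≈ 7.8263e+8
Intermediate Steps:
(10110 + 41151)*(15265 - 180/(-72)) = 51261*(15265 - 180*(-1/72)) = 51261*(15265 + 5/2) = 51261*(30535/2) = 1565254635/2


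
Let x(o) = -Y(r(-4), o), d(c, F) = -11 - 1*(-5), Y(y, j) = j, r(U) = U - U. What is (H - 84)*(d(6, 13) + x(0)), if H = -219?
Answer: 1818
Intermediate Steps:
r(U) = 0
d(c, F) = -6 (d(c, F) = -11 + 5 = -6)
x(o) = -o
(H - 84)*(d(6, 13) + x(0)) = (-219 - 84)*(-6 - 1*0) = -303*(-6 + 0) = -303*(-6) = 1818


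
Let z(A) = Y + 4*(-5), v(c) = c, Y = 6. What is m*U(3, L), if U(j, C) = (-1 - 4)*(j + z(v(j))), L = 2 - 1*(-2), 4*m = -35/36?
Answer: -1925/144 ≈ -13.368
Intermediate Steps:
z(A) = -14 (z(A) = 6 + 4*(-5) = 6 - 20 = -14)
m = -35/144 (m = (-35/36)/4 = (-35*1/36)/4 = (¼)*(-35/36) = -35/144 ≈ -0.24306)
L = 4 (L = 2 + 2 = 4)
U(j, C) = 70 - 5*j (U(j, C) = (-1 - 4)*(j - 14) = -5*(-14 + j) = 70 - 5*j)
m*U(3, L) = -35*(70 - 5*3)/144 = -35*(70 - 15)/144 = -35/144*55 = -1925/144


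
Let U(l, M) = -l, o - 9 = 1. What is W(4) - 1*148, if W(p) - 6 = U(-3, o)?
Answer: -139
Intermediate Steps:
o = 10 (o = 9 + 1 = 10)
W(p) = 9 (W(p) = 6 - 1*(-3) = 6 + 3 = 9)
W(4) - 1*148 = 9 - 1*148 = 9 - 148 = -139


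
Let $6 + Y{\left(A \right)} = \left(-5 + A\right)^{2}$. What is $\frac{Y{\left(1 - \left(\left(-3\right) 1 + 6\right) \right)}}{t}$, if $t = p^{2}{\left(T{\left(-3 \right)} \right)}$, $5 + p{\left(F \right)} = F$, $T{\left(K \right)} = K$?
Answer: $\frac{43}{64} \approx 0.67188$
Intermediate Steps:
$p{\left(F \right)} = -5 + F$
$t = 64$ ($t = \left(-5 - 3\right)^{2} = \left(-8\right)^{2} = 64$)
$Y{\left(A \right)} = -6 + \left(-5 + A\right)^{2}$
$\frac{Y{\left(1 - \left(\left(-3\right) 1 + 6\right) \right)}}{t} = \frac{-6 + \left(-5 + \left(1 - \left(\left(-3\right) 1 + 6\right)\right)\right)^{2}}{64} = \left(-6 + \left(-5 + \left(1 - \left(-3 + 6\right)\right)\right)^{2}\right) \frac{1}{64} = \left(-6 + \left(-5 + \left(1 - 3\right)\right)^{2}\right) \frac{1}{64} = \left(-6 + \left(-5 - 2\right)^{2}\right) \frac{1}{64} = \left(-6 + \left(-7\right)^{2}\right) \frac{1}{64} = \left(-6 + 49\right) \frac{1}{64} = 43 \cdot \frac{1}{64} = \frac{43}{64}$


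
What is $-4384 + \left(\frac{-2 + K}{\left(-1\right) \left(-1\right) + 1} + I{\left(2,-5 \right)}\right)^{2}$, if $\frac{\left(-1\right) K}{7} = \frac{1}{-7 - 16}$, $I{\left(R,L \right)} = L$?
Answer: $- \frac{9204183}{2116} \approx -4349.8$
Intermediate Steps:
$K = \frac{7}{23}$ ($K = - \frac{7}{-7 - 16} = - \frac{7}{-23} = \left(-7\right) \left(- \frac{1}{23}\right) = \frac{7}{23} \approx 0.30435$)
$-4384 + \left(\frac{-2 + K}{\left(-1\right) \left(-1\right) + 1} + I{\left(2,-5 \right)}\right)^{2} = -4384 + \left(\frac{-2 + \frac{7}{23}}{\left(-1\right) \left(-1\right) + 1} - 5\right)^{2} = -4384 + \left(- \frac{39}{23 \left(1 + 1\right)} - 5\right)^{2} = -4384 + \left(- \frac{39}{23 \cdot 2} - 5\right)^{2} = -4384 + \left(\left(- \frac{39}{23}\right) \frac{1}{2} - 5\right)^{2} = -4384 + \left(- \frac{39}{46} - 5\right)^{2} = -4384 + \left(- \frac{269}{46}\right)^{2} = -4384 + \frac{72361}{2116} = - \frac{9204183}{2116}$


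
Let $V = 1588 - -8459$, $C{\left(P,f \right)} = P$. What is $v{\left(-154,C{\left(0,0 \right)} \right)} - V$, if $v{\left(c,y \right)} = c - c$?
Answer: $-10047$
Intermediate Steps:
$v{\left(c,y \right)} = 0$
$V = 10047$ ($V = 1588 + 8459 = 10047$)
$v{\left(-154,C{\left(0,0 \right)} \right)} - V = 0 - 10047 = -10047$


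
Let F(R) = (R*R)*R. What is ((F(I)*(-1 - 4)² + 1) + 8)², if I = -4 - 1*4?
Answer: 163609681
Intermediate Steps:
I = -8 (I = -4 - 4 = -8)
F(R) = R³ (F(R) = R²*R = R³)
((F(I)*(-1 - 4)² + 1) + 8)² = (((-8)³*(-1 - 4)² + 1) + 8)² = ((-512*(-5)² + 1) + 8)² = ((-512*25 + 1) + 8)² = ((-12800 + 1) + 8)² = (-12799 + 8)² = (-12791)² = 163609681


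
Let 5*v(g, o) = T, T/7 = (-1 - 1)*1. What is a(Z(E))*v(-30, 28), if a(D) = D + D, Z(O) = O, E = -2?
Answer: 56/5 ≈ 11.200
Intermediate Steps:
T = -14 (T = 7*((-1 - 1)*1) = 7*(-2*1) = 7*(-2) = -14)
v(g, o) = -14/5 (v(g, o) = (⅕)*(-14) = -14/5)
a(D) = 2*D
a(Z(E))*v(-30, 28) = (2*(-2))*(-14/5) = -4*(-14/5) = 56/5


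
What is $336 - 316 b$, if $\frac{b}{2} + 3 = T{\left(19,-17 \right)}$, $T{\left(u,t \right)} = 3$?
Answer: $336$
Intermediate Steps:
$b = 0$ ($b = -6 + 2 \cdot 3 = -6 + 6 = 0$)
$336 - 316 b = 336 - 0 = 336 + 0 = 336$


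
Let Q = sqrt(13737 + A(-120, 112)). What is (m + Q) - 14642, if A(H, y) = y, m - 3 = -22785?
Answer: -37424 + sqrt(13849) ≈ -37306.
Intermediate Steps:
m = -22782 (m = 3 - 22785 = -22782)
Q = sqrt(13849) (Q = sqrt(13737 + 112) = sqrt(13849) ≈ 117.68)
(m + Q) - 14642 = (-22782 + sqrt(13849)) - 14642 = -37424 + sqrt(13849)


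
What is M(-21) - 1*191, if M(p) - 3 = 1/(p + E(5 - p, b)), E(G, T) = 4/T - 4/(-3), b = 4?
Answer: -10531/56 ≈ -188.05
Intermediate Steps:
E(G, T) = 4/3 + 4/T (E(G, T) = 4/T - 4*(-⅓) = 4/T + 4/3 = 4/3 + 4/T)
M(p) = 3 + 1/(7/3 + p) (M(p) = 3 + 1/(p + (4/3 + 4/4)) = 3 + 1/(p + (4/3 + 4*(¼))) = 3 + 1/(p + (4/3 + 1)) = 3 + 1/(p + 7/3) = 3 + 1/(7/3 + p))
M(-21) - 1*191 = 3*(8 + 3*(-21))/(7 + 3*(-21)) - 1*191 = 3*(8 - 63)/(7 - 63) - 191 = 3*(-55)/(-56) - 191 = 3*(-1/56)*(-55) - 191 = 165/56 - 191 = -10531/56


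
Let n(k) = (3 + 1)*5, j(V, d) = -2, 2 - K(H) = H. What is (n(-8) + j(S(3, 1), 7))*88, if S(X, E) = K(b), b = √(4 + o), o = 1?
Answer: 1584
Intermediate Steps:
b = √5 (b = √(4 + 1) = √5 ≈ 2.2361)
K(H) = 2 - H
S(X, E) = 2 - √5
n(k) = 20 (n(k) = 4*5 = 20)
(n(-8) + j(S(3, 1), 7))*88 = (20 - 2)*88 = 18*88 = 1584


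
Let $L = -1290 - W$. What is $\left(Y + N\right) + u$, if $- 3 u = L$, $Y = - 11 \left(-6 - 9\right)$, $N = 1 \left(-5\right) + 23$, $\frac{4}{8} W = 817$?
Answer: $\frac{3473}{3} \approx 1157.7$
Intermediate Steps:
$W = 1634$ ($W = 2 \cdot 817 = 1634$)
$N = 18$ ($N = -5 + 23 = 18$)
$Y = 165$ ($Y = \left(-11\right) \left(-15\right) = 165$)
$L = -2924$ ($L = -1290 - 1634 = -2924$)
$u = \frac{2924}{3}$ ($u = \left(- \frac{1}{3}\right) \left(-2924\right) = \frac{2924}{3} \approx 974.67$)
$\left(Y + N\right) + u = \left(165 + 18\right) + \frac{2924}{3} = 183 + \frac{2924}{3} = \frac{3473}{3}$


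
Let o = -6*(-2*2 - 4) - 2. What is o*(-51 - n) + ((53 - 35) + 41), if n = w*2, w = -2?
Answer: -2103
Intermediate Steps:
n = -4 (n = -2*2 = -4)
o = 46 (o = -6*(-4 - 4) - 2 = -6*(-8) - 2 = 48 - 2 = 46)
o*(-51 - n) + ((53 - 35) + 41) = 46*(-51 - 1*(-4)) + ((53 - 35) + 41) = 46*(-51 + 4) + (18 + 41) = 46*(-47) + 59 = -2162 + 59 = -2103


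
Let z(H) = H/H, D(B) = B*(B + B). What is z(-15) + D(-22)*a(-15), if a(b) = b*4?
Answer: -58079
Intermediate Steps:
D(B) = 2*B² (D(B) = B*(2*B) = 2*B²)
a(b) = 4*b
z(H) = 1
z(-15) + D(-22)*a(-15) = 1 + (2*(-22)²)*(4*(-15)) = 1 + (2*484)*(-60) = 1 + 968*(-60) = 1 - 58080 = -58079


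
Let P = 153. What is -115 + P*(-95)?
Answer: -14650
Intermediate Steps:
-115 + P*(-95) = -115 + 153*(-95) = -115 - 14535 = -14650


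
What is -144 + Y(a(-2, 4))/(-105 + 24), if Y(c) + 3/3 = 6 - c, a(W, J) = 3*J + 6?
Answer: -11651/81 ≈ -143.84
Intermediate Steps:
a(W, J) = 6 + 3*J
Y(c) = 5 - c (Y(c) = -1 + (6 - c) = 5 - c)
-144 + Y(a(-2, 4))/(-105 + 24) = -144 + (5 - (6 + 3*4))/(-105 + 24) = -144 + (5 - (6 + 12))/(-81) = -144 - (5 - 1*18)/81 = -144 - (5 - 18)/81 = -144 - 1/81*(-13) = -144 + 13/81 = -11651/81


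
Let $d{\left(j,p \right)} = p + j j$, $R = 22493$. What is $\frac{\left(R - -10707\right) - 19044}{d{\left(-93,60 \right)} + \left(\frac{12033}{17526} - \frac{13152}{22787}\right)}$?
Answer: $\frac{1884470134024}{1159371049359} \approx 1.6254$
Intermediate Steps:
$d{\left(j,p \right)} = p + j^{2}$
$\frac{\left(R - -10707\right) - 19044}{d{\left(-93,60 \right)} + \left(\frac{12033}{17526} - \frac{13152}{22787}\right)} = \frac{\left(22493 - -10707\right) - 19044}{\left(60 + \left(-93\right)^{2}\right) + \left(\frac{12033}{17526} - \frac{13152}{22787}\right)} = \frac{\left(22493 + 10707\right) - 19044}{\left(60 + 8649\right) + \left(12033 \cdot \frac{1}{17526} - \frac{13152}{22787}\right)} = \frac{33200 - 19044}{8709 + \left(\frac{4011}{5842} - \frac{13152}{22787}\right)} = \frac{14156}{8709 + \frac{14564673}{133121654}} = \frac{14156}{\frac{1159371049359}{133121654}} = 14156 \cdot \frac{133121654}{1159371049359} = \frac{1884470134024}{1159371049359}$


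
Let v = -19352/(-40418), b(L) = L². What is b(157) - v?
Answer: 498121965/20209 ≈ 24649.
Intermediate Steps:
v = 9676/20209 (v = -19352*(-1/40418) = 9676/20209 ≈ 0.47880)
b(157) - v = 157² - 1*9676/20209 = 24649 - 9676/20209 = 498121965/20209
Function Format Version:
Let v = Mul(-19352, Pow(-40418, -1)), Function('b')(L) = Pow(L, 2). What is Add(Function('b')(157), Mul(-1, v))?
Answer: Rational(498121965, 20209) ≈ 24649.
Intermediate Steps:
v = Rational(9676, 20209) (v = Mul(-19352, Rational(-1, 40418)) = Rational(9676, 20209) ≈ 0.47880)
Add(Function('b')(157), Mul(-1, v)) = Add(Pow(157, 2), Mul(-1, Rational(9676, 20209))) = Add(24649, Rational(-9676, 20209)) = Rational(498121965, 20209)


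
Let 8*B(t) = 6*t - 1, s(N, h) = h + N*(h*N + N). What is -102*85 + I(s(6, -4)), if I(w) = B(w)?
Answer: -70033/8 ≈ -8754.1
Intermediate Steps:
s(N, h) = h + N*(N + N*h) (s(N, h) = h + N*(N*h + N) = h + N*(N + N*h))
B(t) = -⅛ + 3*t/4 (B(t) = (6*t - 1)/8 = (-1 + 6*t)/8 = -⅛ + 3*t/4)
I(w) = -⅛ + 3*w/4
-102*85 + I(s(6, -4)) = -102*85 + (-⅛ + 3*(-4 + 6² - 4*6²)/4) = -8670 + (-⅛ + 3*(-4 + 36 - 4*36)/4) = -8670 + (-⅛ + 3*(-4 + 36 - 144)/4) = -8670 + (-⅛ + (¾)*(-112)) = -8670 + (-⅛ - 84) = -8670 - 673/8 = -70033/8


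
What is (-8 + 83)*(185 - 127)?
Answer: 4350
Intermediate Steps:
(-8 + 83)*(185 - 127) = 75*58 = 4350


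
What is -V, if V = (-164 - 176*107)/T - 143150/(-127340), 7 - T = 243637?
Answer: -621576419/517064070 ≈ -1.2021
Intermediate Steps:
T = -243630 (T = 7 - 1*243637 = 7 - 243637 = -243630)
V = 621576419/517064070 (V = (-164 - 176*107)/(-243630) - 143150/(-127340) = (-164 - 18832)*(-1/243630) - 143150*(-1/127340) = -18996*(-1/243630) + 14315/12734 = 3166/40605 + 14315/12734 = 621576419/517064070 ≈ 1.2021)
-V = -1*621576419/517064070 = -621576419/517064070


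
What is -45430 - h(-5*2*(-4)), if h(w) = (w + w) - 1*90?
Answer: -45420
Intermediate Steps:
h(w) = -90 + 2*w (h(w) = 2*w - 90 = -90 + 2*w)
-45430 - h(-5*2*(-4)) = -45430 - (-90 + 2*(-5*2*(-4))) = -45430 - (-90 + 2*(-10*(-4))) = -45430 - (-90 + 2*40) = -45430 - (-90 + 80) = -45430 - 1*(-10) = -45430 + 10 = -45420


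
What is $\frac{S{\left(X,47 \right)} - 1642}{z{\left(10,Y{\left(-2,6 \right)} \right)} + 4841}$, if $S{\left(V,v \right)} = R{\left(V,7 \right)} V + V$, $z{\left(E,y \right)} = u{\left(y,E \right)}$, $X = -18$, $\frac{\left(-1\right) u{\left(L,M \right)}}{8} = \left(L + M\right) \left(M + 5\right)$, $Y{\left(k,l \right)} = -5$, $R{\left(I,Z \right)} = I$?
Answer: $- \frac{1336}{4241} \approx -0.31502$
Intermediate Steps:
$u{\left(L,M \right)} = - 8 \left(5 + M\right) \left(L + M\right)$ ($u{\left(L,M \right)} = - 8 \left(L + M\right) \left(M + 5\right) = - 8 \left(L + M\right) \left(5 + M\right) = - 8 \left(5 + M\right) \left(L + M\right)$)
$z{\left(E,y \right)} = - 40 E - 40 y - 8 E^{2} - 8 E y$ ($z{\left(E,y \right)} = - 40 y - 40 E - 8 E^{2} - 8 y E = - 40 y - 40 E - 8 E^{2} - 8 E y = - 40 E - 40 y - 8 E^{2} - 8 E y$)
$S{\left(V,v \right)} = V + V^{2}$ ($S{\left(V,v \right)} = V V + V = V^{2} + V = V + V^{2}$)
$\frac{S{\left(X,47 \right)} - 1642}{z{\left(10,Y{\left(-2,6 \right)} \right)} + 4841} = \frac{- 18 \left(1 - 18\right) - 1642}{\left(\left(-40\right) 10 - -200 - 8 \cdot 10^{2} - 80 \left(-5\right)\right) + 4841} = \frac{\left(-18\right) \left(-17\right) - 1642}{\left(-400 + 200 - 800 + 400\right) + 4841} = \frac{306 - 1642}{\left(-400 + 200 - 800 + 400\right) + 4841} = - \frac{1336}{-600 + 4841} = - \frac{1336}{4241}$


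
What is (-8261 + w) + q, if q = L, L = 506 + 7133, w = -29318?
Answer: -29940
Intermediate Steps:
L = 7639
q = 7639
(-8261 + w) + q = (-8261 - 29318) + 7639 = -37579 + 7639 = -29940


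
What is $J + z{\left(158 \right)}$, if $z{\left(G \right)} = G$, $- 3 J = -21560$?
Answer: $\frac{22034}{3} \approx 7344.7$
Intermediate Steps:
$J = \frac{21560}{3}$ ($J = \left(- \frac{1}{3}\right) \left(-21560\right) = \frac{21560}{3} \approx 7186.7$)
$J + z{\left(158 \right)} = \frac{21560}{3} + 158 = \frac{22034}{3}$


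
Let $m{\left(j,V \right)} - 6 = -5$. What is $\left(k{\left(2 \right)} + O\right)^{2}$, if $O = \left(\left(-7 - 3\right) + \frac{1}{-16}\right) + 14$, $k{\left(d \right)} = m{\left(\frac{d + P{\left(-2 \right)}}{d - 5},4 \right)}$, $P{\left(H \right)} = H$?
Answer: $\frac{6241}{256} \approx 24.379$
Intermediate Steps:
$m{\left(j,V \right)} = 1$ ($m{\left(j,V \right)} = 6 - 5 = 1$)
$k{\left(d \right)} = 1$
$O = \frac{63}{16}$ ($O = \left(\left(-7 - 3\right) - \frac{1}{16}\right) + 14 = \left(-10 - \frac{1}{16}\right) + 14 = - \frac{161}{16} + 14 = \frac{63}{16} \approx 3.9375$)
$\left(k{\left(2 \right)} + O\right)^{2} = \left(1 + \frac{63}{16}\right)^{2} = \left(\frac{79}{16}\right)^{2} = \frac{6241}{256}$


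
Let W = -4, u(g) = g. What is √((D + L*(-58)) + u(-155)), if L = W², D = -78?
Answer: 3*I*√129 ≈ 34.073*I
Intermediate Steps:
L = 16 (L = (-4)² = 16)
√((D + L*(-58)) + u(-155)) = √((-78 + 16*(-58)) - 155) = √((-78 - 928) - 155) = √(-1006 - 155) = √(-1161) = 3*I*√129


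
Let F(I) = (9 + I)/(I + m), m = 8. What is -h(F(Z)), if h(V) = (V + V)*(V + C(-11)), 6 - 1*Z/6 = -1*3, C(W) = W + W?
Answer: 81963/1922 ≈ 42.645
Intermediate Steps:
C(W) = 2*W
Z = 54 (Z = 36 - (-6)*3 = 36 - 6*(-3) = 36 + 18 = 54)
F(I) = (9 + I)/(8 + I) (F(I) = (9 + I)/(I + 8) = (9 + I)/(8 + I))
h(V) = 2*V*(-22 + V) (h(V) = (V + V)*(V + 2*(-11)) = (2*V)*(V - 22) = (2*V)*(-22 + V) = 2*V*(-22 + V))
-h(F(Z)) = -2*(9 + 54)/(8 + 54)*(-22 + (9 + 54)/(8 + 54)) = -2*63/62*(-22 + 63/62) = -2*(1/62)*63*(-22 + (1/62)*63) = -2*63*(-22 + 63/62)/62 = -2*63*(-1301)/(62*62) = -1*(-81963/1922) = 81963/1922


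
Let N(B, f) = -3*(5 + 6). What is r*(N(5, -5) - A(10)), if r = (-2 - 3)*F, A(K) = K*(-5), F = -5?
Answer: 425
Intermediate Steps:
N(B, f) = -33 (N(B, f) = -3*11 = -33)
A(K) = -5*K
r = 25 (r = (-2 - 3)*(-5) = -5*(-5) = 25)
r*(N(5, -5) - A(10)) = 25*(-33 - (-5)*10) = 25*(-33 - 1*(-50)) = 25*(-33 + 50) = 25*17 = 425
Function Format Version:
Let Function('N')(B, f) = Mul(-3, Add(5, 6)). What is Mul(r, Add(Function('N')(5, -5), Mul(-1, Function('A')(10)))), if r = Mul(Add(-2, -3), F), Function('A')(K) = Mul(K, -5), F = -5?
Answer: 425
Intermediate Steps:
Function('N')(B, f) = -33 (Function('N')(B, f) = Mul(-3, 11) = -33)
Function('A')(K) = Mul(-5, K)
r = 25 (r = Mul(Add(-2, -3), -5) = Mul(-5, -5) = 25)
Mul(r, Add(Function('N')(5, -5), Mul(-1, Function('A')(10)))) = Mul(25, Add(-33, Mul(-1, Mul(-5, 10)))) = Mul(25, Add(-33, Mul(-1, -50))) = Mul(25, Add(-33, 50)) = Mul(25, 17) = 425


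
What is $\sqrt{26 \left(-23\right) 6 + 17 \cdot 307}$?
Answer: $\sqrt{1631} \approx 40.386$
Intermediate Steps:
$\sqrt{26 \left(-23\right) 6 + 17 \cdot 307} = \sqrt{\left(-598\right) 6 + 5219} = \sqrt{-3588 + 5219} = \sqrt{1631}$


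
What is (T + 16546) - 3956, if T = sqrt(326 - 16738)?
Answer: 12590 + 2*I*sqrt(4103) ≈ 12590.0 + 128.11*I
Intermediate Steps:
T = 2*I*sqrt(4103) (T = sqrt(-16412) = 2*I*sqrt(4103) ≈ 128.11*I)
(T + 16546) - 3956 = (2*I*sqrt(4103) + 16546) - 3956 = (16546 + 2*I*sqrt(4103)) - 3956 = 12590 + 2*I*sqrt(4103)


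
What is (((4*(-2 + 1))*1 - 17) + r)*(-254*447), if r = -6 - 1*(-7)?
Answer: 2270760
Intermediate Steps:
r = 1 (r = -6 + 7 = 1)
(((4*(-2 + 1))*1 - 17) + r)*(-254*447) = (((4*(-2 + 1))*1 - 17) + 1)*(-254*447) = (((4*(-1))*1 - 17) + 1)*(-113538) = ((-4*1 - 17) + 1)*(-113538) = ((-4 - 17) + 1)*(-113538) = (-21 + 1)*(-113538) = -20*(-113538) = 2270760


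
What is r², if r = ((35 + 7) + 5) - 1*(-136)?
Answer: 33489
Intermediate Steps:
r = 183 (r = (42 + 5) + 136 = 47 + 136 = 183)
r² = 183² = 33489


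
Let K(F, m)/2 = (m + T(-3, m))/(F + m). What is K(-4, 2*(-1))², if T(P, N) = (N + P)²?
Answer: 529/9 ≈ 58.778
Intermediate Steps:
K(F, m) = 2*(m + (-3 + m)²)/(F + m) (K(F, m) = 2*((m + (m - 3)²)/(F + m)) = 2*((m + (-3 + m)²)/(F + m)) = 2*(m + (-3 + m)²)/(F + m))
K(-4, 2*(-1))² = (2*(2*(-1) + (-3 + 2*(-1))²)/(-4 + 2*(-1)))² = (2*(-2 + (-3 - 2)²)/(-4 - 2))² = (2*(-2 + (-5)²)/(-6))² = (2*(-⅙)*(-2 + 25))² = (2*(-⅙)*23)² = (-23/3)² = 529/9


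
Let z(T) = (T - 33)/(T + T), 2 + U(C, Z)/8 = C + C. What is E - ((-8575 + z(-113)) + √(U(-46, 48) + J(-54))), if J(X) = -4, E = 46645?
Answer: 6239787/113 - 6*I*√21 ≈ 55219.0 - 27.495*I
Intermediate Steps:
U(C, Z) = -16 + 16*C (U(C, Z) = -16 + 8*(C + C) = -16 + 8*(2*C) = -16 + 16*C)
z(T) = (-33 + T)/(2*T) (z(T) = (-33 + T)/((2*T)) = (-33 + T)*(1/(2*T)) = (-33 + T)/(2*T))
E - ((-8575 + z(-113)) + √(U(-46, 48) + J(-54))) = 46645 - ((-8575 + (½)*(-33 - 113)/(-113)) + √((-16 + 16*(-46)) - 4)) = 46645 - ((-8575 + (½)*(-1/113)*(-146)) + √((-16 - 736) - 4)) = 46645 - ((-8575 + 73/113) + √(-752 - 4)) = 46645 - (-968902/113 + √(-756)) = 46645 - (-968902/113 + 6*I*√21) = 46645 + (968902/113 - 6*I*√21) = 6239787/113 - 6*I*√21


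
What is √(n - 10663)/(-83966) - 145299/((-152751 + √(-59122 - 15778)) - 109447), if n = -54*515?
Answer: 6349517867/11457977684 - I*√38473/83966 + 242165*I*√749/11457977684 ≈ 0.55416 - 0.0017576*I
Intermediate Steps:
n = -27810
√(n - 10663)/(-83966) - 145299/((-152751 + √(-59122 - 15778)) - 109447) = √(-27810 - 10663)/(-83966) - 145299/((-152751 + √(-59122 - 15778)) - 109447) = √(-38473)*(-1/83966) - 145299/((-152751 + √(-74900)) - 109447) = (I*√38473)*(-1/83966) - 145299/((-152751 + 10*I*√749) - 109447) = -I*√38473/83966 - 145299/(-262198 + 10*I*√749) = -145299/(-262198 + 10*I*√749) - I*√38473/83966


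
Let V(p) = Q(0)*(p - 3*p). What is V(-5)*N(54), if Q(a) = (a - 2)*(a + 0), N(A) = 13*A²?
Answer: 0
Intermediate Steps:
Q(a) = a*(-2 + a) (Q(a) = (-2 + a)*a = a*(-2 + a))
V(p) = 0 (V(p) = (0*(-2 + 0))*(p - 3*p) = (0*(-2))*(-2*p) = 0*(-2*p) = 0)
V(-5)*N(54) = 0*(13*54²) = 0*(13*2916) = 0*37908 = 0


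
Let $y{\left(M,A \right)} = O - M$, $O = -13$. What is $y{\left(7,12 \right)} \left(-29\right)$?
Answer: $580$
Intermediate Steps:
$y{\left(M,A \right)} = -13 - M$
$y{\left(7,12 \right)} \left(-29\right) = \left(-13 - 7\right) \left(-29\right) = \left(-20\right) \left(-29\right) = 580$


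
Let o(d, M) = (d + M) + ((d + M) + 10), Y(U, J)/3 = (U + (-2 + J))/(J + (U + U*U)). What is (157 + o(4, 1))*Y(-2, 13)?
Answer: 1593/5 ≈ 318.60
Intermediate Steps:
Y(U, J) = 3*(-2 + J + U)/(J + U + U**2) (Y(U, J) = 3*((U + (-2 + J))/(J + (U + U*U))) = 3*((-2 + J + U)/(J + (U + U**2))) = 3*((-2 + J + U)/(J + U + U**2)) = 3*(-2 + J + U)/(J + U + U**2))
o(d, M) = 10 + 2*M + 2*d (o(d, M) = (M + d) + ((M + d) + 10) = (M + d) + (10 + M + d) = 10 + 2*M + 2*d)
(157 + o(4, 1))*Y(-2, 13) = (157 + (10 + 2*1 + 2*4))*(3*(-2 + 13 - 2)/(13 - 2 + (-2)**2)) = (157 + (10 + 2 + 8))*(3*9/(13 - 2 + 4)) = (157 + 20)*(3*9/15) = 177*(3*(1/15)*9) = 177*(9/5) = 1593/5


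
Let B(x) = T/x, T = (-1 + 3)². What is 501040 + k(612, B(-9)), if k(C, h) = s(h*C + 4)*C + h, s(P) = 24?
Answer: 4641548/9 ≈ 5.1573e+5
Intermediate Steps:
T = 4 (T = 2² = 4)
B(x) = 4/x
k(C, h) = h + 24*C (k(C, h) = 24*C + h = h + 24*C)
501040 + k(612, B(-9)) = 501040 + (4/(-9) + 24*612) = 501040 + (4*(-⅑) + 14688) = 501040 + (-4/9 + 14688) = 501040 + 132188/9 = 4641548/9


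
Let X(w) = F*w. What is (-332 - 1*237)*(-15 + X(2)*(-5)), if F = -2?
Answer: -2845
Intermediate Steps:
X(w) = -2*w
(-332 - 1*237)*(-15 + X(2)*(-5)) = (-332 - 1*237)*(-15 - 2*2*(-5)) = (-332 - 237)*(-15 - 4*(-5)) = -569*(-15 + 20) = -569*5 = -2845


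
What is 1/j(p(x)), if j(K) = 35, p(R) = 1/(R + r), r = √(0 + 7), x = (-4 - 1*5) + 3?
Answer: 1/35 ≈ 0.028571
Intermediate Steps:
x = -6 (x = (-4 - 5) + 3 = -9 + 3 = -6)
r = √7 ≈ 2.6458
p(R) = 1/(R + √7)
1/j(p(x)) = 1/35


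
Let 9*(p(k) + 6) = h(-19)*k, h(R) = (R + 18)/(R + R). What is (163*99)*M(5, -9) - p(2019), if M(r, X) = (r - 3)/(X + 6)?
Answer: -1226401/114 ≈ -10758.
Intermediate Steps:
M(r, X) = (-3 + r)/(6 + X)
h(R) = (18 + R)/(2*R) (h(R) = (18 + R)/((2*R)) = (18 + R)*(1/(2*R)) = (18 + R)/(2*R))
p(k) = -6 + k/342 (p(k) = -6 + (((1/2)*(18 - 19)/(-19))*k)/9 = -6 + (((1/2)*(-1/19)*(-1))*k)/9 = -6 + (k/38)/9 = -6 + k/342)
(163*99)*M(5, -9) - p(2019) = (163*99)*((-3 + 5)/(6 - 9)) - (-6 + (1/342)*2019) = 16137*(2/(-3)) - (-6 + 673/114) = 16137*(-1/3*2) - 1*(-11/114) = 16137*(-2/3) + 11/114 = -10758 + 11/114 = -1226401/114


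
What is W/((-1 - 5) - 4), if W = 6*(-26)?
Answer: 78/5 ≈ 15.600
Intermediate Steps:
W = -156
W/((-1 - 5) - 4) = -156/((-1 - 5) - 4) = -156/(-6 - 4) = -156/(-10) = -156*(-⅒) = 78/5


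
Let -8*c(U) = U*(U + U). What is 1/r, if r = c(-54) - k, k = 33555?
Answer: -1/34284 ≈ -2.9168e-5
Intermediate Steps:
c(U) = -U²/4 (c(U) = -U*(U + U)/8 = -U*2*U/8 = -U²/4)
r = -34284 (r = -¼*(-54)² - 1*33555 = -¼*2916 - 33555 = -729 - 33555 = -34284)
1/r = 1/(-34284) = -1/34284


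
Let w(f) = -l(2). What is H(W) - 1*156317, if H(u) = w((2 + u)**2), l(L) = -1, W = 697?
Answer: -156316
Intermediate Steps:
w(f) = 1 (w(f) = -1*(-1) = 1)
H(u) = 1
H(W) - 1*156317 = 1 - 1*156317 = 1 - 156317 = -156316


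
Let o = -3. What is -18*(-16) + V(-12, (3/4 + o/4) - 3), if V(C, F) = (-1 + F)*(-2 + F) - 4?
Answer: 304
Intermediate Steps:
V(C, F) = -4 + (-1 + F)*(-2 + F)
-18*(-16) + V(-12, (3/4 + o/4) - 3) = -18*(-16) + (-2 + ((3/4 - 3/4) - 3)² - 3*((3/4 - 3/4) - 3)) = 288 + (-2 + ((3*(¼) - 3*¼) - 3)² - 3*((3*(¼) - 3*¼) - 3)) = 288 + (-2 + ((¾ - ¾) - 3)² - 3*((¾ - ¾) - 3)) = 288 + (-2 + (0 - 3)² - 3*(0 - 3)) = 288 + (-2 + (-3)² - 3*(-3)) = 288 + (-2 + 9 + 9) = 288 + 16 = 304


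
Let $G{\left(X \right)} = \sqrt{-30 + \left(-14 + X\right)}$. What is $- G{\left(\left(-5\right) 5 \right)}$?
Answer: $- i \sqrt{69} \approx - 8.3066 i$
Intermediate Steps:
$G{\left(X \right)} = \sqrt{-44 + X}$
$- G{\left(\left(-5\right) 5 \right)} = - \sqrt{-44 - 25} = - \sqrt{-69} = - i \sqrt{69}$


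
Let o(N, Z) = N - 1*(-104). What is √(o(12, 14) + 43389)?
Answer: √43505 ≈ 208.58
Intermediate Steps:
o(N, Z) = 104 + N (o(N, Z) = N + 104 = 104 + N)
√(o(12, 14) + 43389) = √((104 + 12) + 43389) = √(116 + 43389) = √43505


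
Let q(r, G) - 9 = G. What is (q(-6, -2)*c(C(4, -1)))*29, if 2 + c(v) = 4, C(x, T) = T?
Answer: 406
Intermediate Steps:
q(r, G) = 9 + G
c(v) = 2 (c(v) = -2 + 4 = 2)
(q(-6, -2)*c(C(4, -1)))*29 = ((9 - 2)*2)*29 = (7*2)*29 = 14*29 = 406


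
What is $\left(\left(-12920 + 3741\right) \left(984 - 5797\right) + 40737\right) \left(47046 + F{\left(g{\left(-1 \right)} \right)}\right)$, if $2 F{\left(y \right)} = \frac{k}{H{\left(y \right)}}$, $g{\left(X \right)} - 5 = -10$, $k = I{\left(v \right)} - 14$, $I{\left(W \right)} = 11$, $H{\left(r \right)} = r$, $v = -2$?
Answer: $\frac{10401763799616}{5} \approx 2.0804 \cdot 10^{12}$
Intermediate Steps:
$k = -3$ ($k = 11 - 14 = -3$)
$g{\left(X \right)} = -5$ ($g{\left(X \right)} = 5 - 10 = -5$)
$F{\left(y \right)} = - \frac{3}{2 y}$ ($F{\left(y \right)} = \frac{\left(-3\right) \frac{1}{y}}{2} = - \frac{3}{2 y}$)
$\left(\left(-12920 + 3741\right) \left(984 - 5797\right) + 40737\right) \left(47046 + F{\left(g{\left(-1 \right)} \right)}\right) = \left(\left(-12920 + 3741\right) \left(984 - 5797\right) + 40737\right) \left(47046 - \frac{3}{2 \left(-5\right)}\right) = \left(\left(-9179\right) \left(-4813\right) + 40737\right) \left(47046 - - \frac{3}{10}\right) = \left(44178527 + 40737\right) \left(47046 + \frac{3}{10}\right) = 44219264 \cdot \frac{470463}{10} = \frac{10401763799616}{5}$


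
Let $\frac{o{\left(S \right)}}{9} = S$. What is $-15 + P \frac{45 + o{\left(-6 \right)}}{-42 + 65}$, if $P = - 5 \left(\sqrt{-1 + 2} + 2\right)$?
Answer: $- \frac{210}{23} \approx -9.1304$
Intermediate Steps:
$o{\left(S \right)} = 9 S$
$P = -15$ ($P = - 5 \left(\sqrt{1} + 2\right) = - 5 \left(1 + 2\right) = \left(-5\right) 3 = -15$)
$-15 + P \frac{45 + o{\left(-6 \right)}}{-42 + 65} = -15 - 15 \frac{45 + 9 \left(-6\right)}{-42 + 65} = -15 - 15 \frac{45 - 54}{23} = -15 - 15 \left(\left(-9\right) \frac{1}{23}\right) = -15 - - \frac{135}{23} = -15 + \frac{135}{23} = - \frac{210}{23}$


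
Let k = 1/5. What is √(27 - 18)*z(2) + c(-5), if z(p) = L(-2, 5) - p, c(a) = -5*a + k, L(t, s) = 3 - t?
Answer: 171/5 ≈ 34.200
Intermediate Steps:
k = ⅕ ≈ 0.20000
c(a) = ⅕ - 5*a (c(a) = -5*a + ⅕ = ⅕ - 5*a)
z(p) = 5 - p (z(p) = (3 - 1*(-2)) - p = (3 + 2) - p = 5 - p)
√(27 - 18)*z(2) + c(-5) = √(27 - 18)*(5 - 1*2) + (⅕ - 5*(-5)) = √9*(5 - 2) + (⅕ + 25) = 3*3 + 126/5 = 9 + 126/5 = 171/5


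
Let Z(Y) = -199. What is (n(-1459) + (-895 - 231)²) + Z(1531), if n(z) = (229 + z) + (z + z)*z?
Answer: 5523809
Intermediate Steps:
n(z) = 229 + z + 2*z² (n(z) = (229 + z) + (2*z)*z = (229 + z) + 2*z² = 229 + z + 2*z²)
(n(-1459) + (-895 - 231)²) + Z(1531) = ((229 - 1459 + 2*(-1459)²) + (-895 - 231)²) - 199 = ((229 - 1459 + 2*2128681) + (-1126)²) - 199 = ((229 - 1459 + 4257362) + 1267876) - 199 = (4256132 + 1267876) - 199 = 5524008 - 199 = 5523809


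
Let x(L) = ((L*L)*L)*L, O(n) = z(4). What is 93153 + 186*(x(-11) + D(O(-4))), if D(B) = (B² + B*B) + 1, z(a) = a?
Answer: 2822517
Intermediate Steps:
O(n) = 4
x(L) = L⁴ (x(L) = (L²*L)*L = L³*L = L⁴)
D(B) = 1 + 2*B² (D(B) = (B² + B²) + 1 = 2*B² + 1 = 1 + 2*B²)
93153 + 186*(x(-11) + D(O(-4))) = 93153 + 186*((-11)⁴ + (1 + 2*4²)) = 93153 + 186*(14641 + (1 + 2*16)) = 93153 + 186*(14641 + (1 + 32)) = 93153 + 186*(14641 + 33) = 93153 + 186*14674 = 93153 + 2729364 = 2822517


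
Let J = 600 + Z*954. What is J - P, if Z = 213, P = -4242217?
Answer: 4446019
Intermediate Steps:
J = 203802 (J = 600 + 213*954 = 600 + 203202 = 203802)
J - P = 203802 - 1*(-4242217) = 203802 + 4242217 = 4446019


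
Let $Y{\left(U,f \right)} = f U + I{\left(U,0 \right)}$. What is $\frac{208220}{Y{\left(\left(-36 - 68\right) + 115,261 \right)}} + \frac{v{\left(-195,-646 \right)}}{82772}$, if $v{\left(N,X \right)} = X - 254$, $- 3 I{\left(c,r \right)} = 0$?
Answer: $\frac{148553465}{2048607} \approx 72.514$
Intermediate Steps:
$I{\left(c,r \right)} = 0$ ($I{\left(c,r \right)} = \left(- \frac{1}{3}\right) 0 = 0$)
$v{\left(N,X \right)} = -254 + X$
$Y{\left(U,f \right)} = U f$ ($Y{\left(U,f \right)} = f U + 0 = U f + 0 = U f$)
$\frac{208220}{Y{\left(\left(-36 - 68\right) + 115,261 \right)}} + \frac{v{\left(-195,-646 \right)}}{82772} = \frac{208220}{\left(\left(-36 - 68\right) + 115\right) 261} + \frac{-254 - 646}{82772} = \frac{208220}{\left(-104 + 115\right) 261} - \frac{225}{20693} = \frac{208220}{11 \cdot 261} - \frac{225}{20693} = \frac{208220}{2871} - \frac{225}{20693} = 208220 \cdot \frac{1}{2871} - \frac{225}{20693} = \frac{7180}{99} - \frac{225}{20693} = \frac{148553465}{2048607}$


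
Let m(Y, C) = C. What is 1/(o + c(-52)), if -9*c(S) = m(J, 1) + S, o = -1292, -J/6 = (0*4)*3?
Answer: -3/3859 ≈ -0.00077740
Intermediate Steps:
J = 0 (J = -6*0*4*3 = -0*3 = -6*0 = 0)
c(S) = -⅑ - S/9 (c(S) = -(1 + S)/9 = -⅑ - S/9)
1/(o + c(-52)) = 1/(-1292 + (-⅑ - ⅑*(-52))) = 1/(-1292 + (-⅑ + 52/9)) = 1/(-1292 + 17/3) = 1/(-3859/3) = -3/3859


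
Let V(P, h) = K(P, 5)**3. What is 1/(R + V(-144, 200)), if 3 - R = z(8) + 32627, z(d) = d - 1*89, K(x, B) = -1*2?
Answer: -1/32551 ≈ -3.0721e-5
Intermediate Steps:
K(x, B) = -2
z(d) = -89 + d (z(d) = d - 89 = -89 + d)
V(P, h) = -8 (V(P, h) = (-2)**3 = -8)
R = -32543 (R = 3 - ((-89 + 8) + 32627) = 3 - (-81 + 32627) = 3 - 1*32546 = 3 - 32546 = -32543)
1/(R + V(-144, 200)) = 1/(-32543 - 8) = 1/(-32551) = -1/32551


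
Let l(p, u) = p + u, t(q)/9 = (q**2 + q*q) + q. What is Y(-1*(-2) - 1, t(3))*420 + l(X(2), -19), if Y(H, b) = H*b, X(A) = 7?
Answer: 79368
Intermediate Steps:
t(q) = 9*q + 18*q**2 (t(q) = 9*((q**2 + q*q) + q) = 9*((q**2 + q**2) + q) = 9*(2*q**2 + q) = 9*(q + 2*q**2) = 9*q + 18*q**2)
Y(-1*(-2) - 1, t(3))*420 + l(X(2), -19) = ((-1*(-2) - 1)*(9*3*(1 + 2*3)))*420 + (7 - 19) = ((2 - 1)*(9*3*(1 + 6)))*420 - 12 = (1*(9*3*7))*420 - 12 = (1*189)*420 - 12 = 189*420 - 12 = 79380 - 12 = 79368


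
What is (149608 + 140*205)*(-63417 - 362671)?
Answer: -75974899104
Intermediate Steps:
(149608 + 140*205)*(-63417 - 362671) = (149608 + 28700)*(-426088) = 178308*(-426088) = -75974899104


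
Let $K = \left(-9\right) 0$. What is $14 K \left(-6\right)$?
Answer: $0$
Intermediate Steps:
$K = 0$
$14 K \left(-6\right) = 14 \cdot 0 \left(-6\right) = 0 \left(-6\right) = 0$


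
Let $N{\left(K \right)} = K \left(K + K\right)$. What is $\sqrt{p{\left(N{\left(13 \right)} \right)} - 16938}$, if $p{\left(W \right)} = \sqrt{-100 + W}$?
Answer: $\sqrt{-16938 + \sqrt{238}} \approx 130.09 i$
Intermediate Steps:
$N{\left(K \right)} = 2 K^{2}$ ($N{\left(K \right)} = K 2 K = 2 K^{2}$)
$\sqrt{p{\left(N{\left(13 \right)} \right)} - 16938} = \sqrt{\sqrt{-100 + 2 \cdot 13^{2}} - 16938} = \sqrt{\sqrt{-100 + 2 \cdot 169} - 16938} = \sqrt{\sqrt{-100 + 338} - 16938} = \sqrt{\sqrt{238} - 16938} = \sqrt{-16938 + \sqrt{238}}$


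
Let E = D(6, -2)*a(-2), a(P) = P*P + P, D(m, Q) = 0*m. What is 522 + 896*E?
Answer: 522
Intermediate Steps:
D(m, Q) = 0
a(P) = P + P² (a(P) = P² + P = P + P²)
E = 0 (E = 0*(-2*(1 - 2)) = 0*(-2*(-1)) = 0*2 = 0)
522 + 896*E = 522 + 896*0 = 522 + 0 = 522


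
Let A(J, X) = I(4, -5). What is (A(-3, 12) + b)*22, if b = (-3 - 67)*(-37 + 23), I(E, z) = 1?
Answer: 21582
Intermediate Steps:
A(J, X) = 1
b = 980 (b = -70*(-14) = 980)
(A(-3, 12) + b)*22 = (1 + 980)*22 = 981*22 = 21582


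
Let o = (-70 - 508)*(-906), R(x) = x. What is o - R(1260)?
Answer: 522408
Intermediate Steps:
o = 523668 (o = -578*(-906) = 523668)
o - R(1260) = 523668 - 1*1260 = 523668 - 1260 = 522408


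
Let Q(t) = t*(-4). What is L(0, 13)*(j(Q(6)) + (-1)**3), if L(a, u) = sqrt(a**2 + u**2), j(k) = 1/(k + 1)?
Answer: -312/23 ≈ -13.565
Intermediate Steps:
Q(t) = -4*t
j(k) = 1/(1 + k)
L(0, 13)*(j(Q(6)) + (-1)**3) = sqrt(0**2 + 13**2)*(1/(1 - 4*6) + (-1)**3) = sqrt(0 + 169)*(1/(1 - 24) - 1) = sqrt(169)*(1/(-23) - 1) = 13*(-1/23 - 1) = 13*(-24/23) = -312/23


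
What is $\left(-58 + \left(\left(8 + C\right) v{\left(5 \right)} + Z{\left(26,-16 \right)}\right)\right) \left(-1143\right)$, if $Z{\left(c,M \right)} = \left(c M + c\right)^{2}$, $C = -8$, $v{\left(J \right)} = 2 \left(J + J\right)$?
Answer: $-173784006$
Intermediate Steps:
$v{\left(J \right)} = 4 J$ ($v{\left(J \right)} = 2 \cdot 2 J = 4 J$)
$Z{\left(c,M \right)} = \left(c + M c\right)^{2}$ ($Z{\left(c,M \right)} = \left(M c + c\right)^{2} = \left(c + M c\right)^{2}$)
$\left(-58 + \left(\left(8 + C\right) v{\left(5 \right)} + Z{\left(26,-16 \right)}\right)\right) \left(-1143\right) = \left(-58 + \left(\left(8 - 8\right) 4 \cdot 5 + 26^{2} \left(1 - 16\right)^{2}\right)\right) \left(-1143\right) = \left(-58 + \left(0 \cdot 20 + 676 \left(-15\right)^{2}\right)\right) \left(-1143\right) = \left(-58 + \left(0 + 676 \cdot 225\right)\right) \left(-1143\right) = \left(-58 + \left(0 + 152100\right)\right) \left(-1143\right) = \left(-58 + 152100\right) \left(-1143\right) = 152042 \left(-1143\right) = -173784006$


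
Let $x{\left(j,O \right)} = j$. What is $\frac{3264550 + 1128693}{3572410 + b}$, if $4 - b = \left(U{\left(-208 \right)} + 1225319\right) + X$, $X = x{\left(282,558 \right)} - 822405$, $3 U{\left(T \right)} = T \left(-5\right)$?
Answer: $\frac{13179729}{9506614} \approx 1.3864$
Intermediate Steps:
$U{\left(T \right)} = - \frac{5 T}{3}$ ($U{\left(T \right)} = \frac{T \left(-5\right)}{3} = \frac{\left(-5\right) T}{3} = - \frac{5 T}{3}$)
$X = -822123$ ($X = 282 - 822405 = -822123$)
$b = - \frac{1210616}{3}$ ($b = 4 - \left(\left(\left(- \frac{5}{3}\right) \left(-208\right) + 1225319\right) - 822123\right) = 4 - \left(\left(\frac{1040}{3} + 1225319\right) - 822123\right) = 4 - \left(\frac{3676997}{3} - 822123\right) = 4 - \frac{1210628}{3} = - \frac{1210616}{3} \approx -4.0354 \cdot 10^{5}$)
$\frac{3264550 + 1128693}{3572410 + b} = \frac{3264550 + 1128693}{3572410 - \frac{1210616}{3}} = \frac{4393243}{\frac{9506614}{3}} = 4393243 \cdot \frac{3}{9506614} = \frac{13179729}{9506614}$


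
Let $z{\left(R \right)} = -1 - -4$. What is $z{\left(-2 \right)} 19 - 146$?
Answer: $-89$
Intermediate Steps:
$z{\left(R \right)} = 3$ ($z{\left(R \right)} = -1 + 4 = 3$)
$z{\left(-2 \right)} 19 - 146 = 3 \cdot 19 - 146 = 57 - 146 = -89$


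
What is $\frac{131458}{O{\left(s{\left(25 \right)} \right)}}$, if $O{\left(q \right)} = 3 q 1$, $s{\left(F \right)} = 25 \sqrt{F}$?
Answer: $\frac{131458}{375} \approx 350.55$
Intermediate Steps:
$O{\left(q \right)} = 3 q$
$\frac{131458}{O{\left(s{\left(25 \right)} \right)}} = \frac{131458}{3 \cdot 25 \sqrt{25}} = \frac{131458}{3 \cdot 25 \cdot 5} = \frac{131458}{3 \cdot 125} = \frac{131458}{375}$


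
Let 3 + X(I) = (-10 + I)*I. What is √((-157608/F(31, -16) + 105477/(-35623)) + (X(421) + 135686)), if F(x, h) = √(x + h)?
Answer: √(199874352545375 - 6802865888280*√15)/25445 ≈ 517.70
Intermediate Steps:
F(x, h) = √(h + x)
X(I) = -3 + I*(-10 + I) (X(I) = -3 + (-10 + I)*I = -3 + I*(-10 + I))
√((-157608/F(31, -16) + 105477/(-35623)) + (X(421) + 135686)) = √((-157608/√(-16 + 31) + 105477/(-35623)) + ((-3 + 421² - 10*421) + 135686)) = √((-157608*√15/15 + 105477*(-1/35623)) + ((-3 + 177241 - 4210) + 135686)) = √((-52536*√15/5 - 105477/35623) + (173028 + 135686)) = √((-52536*√15/5 - 105477/35623) + 308714) = √((-105477/35623 - 52536*√15/5) + 308714) = √(10997213345/35623 - 52536*√15/5)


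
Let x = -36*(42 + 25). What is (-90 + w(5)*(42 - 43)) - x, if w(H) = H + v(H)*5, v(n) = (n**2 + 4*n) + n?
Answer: 2067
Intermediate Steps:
x = -2412 (x = -36*67 = -2412)
v(n) = n**2 + 5*n
w(H) = H + 5*H*(5 + H) (w(H) = H + (H*(5 + H))*5 = H + 5*H*(5 + H))
(-90 + w(5)*(42 - 43)) - x = (-90 + (5*(26 + 5*5))*(42 - 43)) - 1*(-2412) = (-90 + (5*(26 + 25))*(-1)) + 2412 = (-90 + (5*51)*(-1)) + 2412 = (-90 + 255*(-1)) + 2412 = (-90 - 255) + 2412 = -345 + 2412 = 2067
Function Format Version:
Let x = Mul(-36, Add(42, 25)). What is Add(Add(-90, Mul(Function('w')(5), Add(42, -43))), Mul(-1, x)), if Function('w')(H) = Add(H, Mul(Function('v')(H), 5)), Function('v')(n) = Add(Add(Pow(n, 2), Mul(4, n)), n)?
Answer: 2067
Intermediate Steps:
x = -2412 (x = Mul(-36, 67) = -2412)
Function('v')(n) = Add(Pow(n, 2), Mul(5, n))
Function('w')(H) = Add(H, Mul(5, H, Add(5, H))) (Function('w')(H) = Add(H, Mul(Mul(H, Add(5, H)), 5)) = Add(H, Mul(5, H, Add(5, H))))
Add(Add(-90, Mul(Function('w')(5), Add(42, -43))), Mul(-1, x)) = Add(Add(-90, Mul(Mul(5, Add(26, Mul(5, 5))), Add(42, -43))), Mul(-1, -2412)) = Add(Add(-90, Mul(Mul(5, Add(26, 25)), -1)), 2412) = Add(Add(-90, Mul(Mul(5, 51), -1)), 2412) = Add(Add(-90, Mul(255, -1)), 2412) = Add(Add(-90, -255), 2412) = Add(-345, 2412) = 2067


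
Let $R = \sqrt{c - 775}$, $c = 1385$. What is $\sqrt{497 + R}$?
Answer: $\sqrt{497 + \sqrt{610}} \approx 22.841$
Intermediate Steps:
$R = \sqrt{610}$ ($R = \sqrt{1385 - 775} = \sqrt{610} \approx 24.698$)
$\sqrt{497 + R} = \sqrt{497 + \sqrt{610}}$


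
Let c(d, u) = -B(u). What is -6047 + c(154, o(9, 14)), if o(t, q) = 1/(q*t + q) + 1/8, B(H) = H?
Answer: -1693197/280 ≈ -6047.1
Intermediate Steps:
o(t, q) = ⅛ + 1/(q + q*t) (o(t, q) = 1/(q + q*t) + 1*(⅛) = 1/(q + q*t) + ⅛ = ⅛ + 1/(q + q*t))
c(d, u) = -u
-6047 + c(154, o(9, 14)) = -6047 - (8 + 14 + 14*9)/(8*14*(1 + 9)) = -6047 - (8 + 14 + 126)/(8*14*10) = -6047 - 148/(8*14*10) = -6047 - 1*37/280 = -6047 - 37/280 = -1693197/280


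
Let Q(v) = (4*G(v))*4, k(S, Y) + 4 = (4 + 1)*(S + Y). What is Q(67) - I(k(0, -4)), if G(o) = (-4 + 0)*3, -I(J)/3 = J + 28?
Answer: -180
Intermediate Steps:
k(S, Y) = -4 + 5*S + 5*Y (k(S, Y) = -4 + (4 + 1)*(S + Y) = -4 + 5*(S + Y) = -4 + (5*S + 5*Y) = -4 + 5*S + 5*Y)
I(J) = -84 - 3*J (I(J) = -3*(J + 28) = -3*(28 + J) = -84 - 3*J)
G(o) = -12 (G(o) = -4*3 = -12)
Q(v) = -192 (Q(v) = (4*(-12))*4 = -48*4 = -192)
Q(67) - I(k(0, -4)) = -192 - (-84 - 3*(-4 + 5*0 + 5*(-4))) = -192 - (-84 - 3*(-4 + 0 - 20)) = -192 - (-84 - 3*(-24)) = -192 - (-84 + 72) = -192 - 1*(-12) = -192 + 12 = -180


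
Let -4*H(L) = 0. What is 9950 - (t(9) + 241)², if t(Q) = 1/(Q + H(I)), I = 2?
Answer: -3902950/81 ≈ -48185.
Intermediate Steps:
H(L) = 0 (H(L) = -¼*0 = 0)
t(Q) = 1/Q (t(Q) = 1/(Q + 0) = 1/Q)
9950 - (t(9) + 241)² = 9950 - (1/9 + 241)² = 9950 - (⅑ + 241)² = 9950 - (2170/9)² = 9950 - 1*4708900/81 = 9950 - 4708900/81 = -3902950/81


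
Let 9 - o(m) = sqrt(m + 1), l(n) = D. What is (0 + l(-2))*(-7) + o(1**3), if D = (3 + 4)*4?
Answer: -187 - sqrt(2) ≈ -188.41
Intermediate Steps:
D = 28 (D = 7*4 = 28)
l(n) = 28
o(m) = 9 - sqrt(1 + m) (o(m) = 9 - sqrt(m + 1) = 9 - sqrt(1 + m))
(0 + l(-2))*(-7) + o(1**3) = (0 + 28)*(-7) + (9 - sqrt(1 + 1**3)) = 28*(-7) + (9 - sqrt(1 + 1)) = -196 + (9 - sqrt(2)) = -187 - sqrt(2)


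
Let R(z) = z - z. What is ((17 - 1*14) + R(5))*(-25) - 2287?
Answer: -2362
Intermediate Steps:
R(z) = 0
((17 - 1*14) + R(5))*(-25) - 2287 = ((17 - 1*14) + 0)*(-25) - 2287 = ((17 - 14) + 0)*(-25) - 2287 = (3 + 0)*(-25) - 2287 = 3*(-25) - 2287 = -75 - 2287 = -2362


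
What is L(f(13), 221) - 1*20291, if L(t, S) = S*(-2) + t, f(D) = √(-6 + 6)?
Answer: -20733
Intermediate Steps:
f(D) = 0 (f(D) = √0 = 0)
L(t, S) = t - 2*S (L(t, S) = -2*S + t = t - 2*S)
L(f(13), 221) - 1*20291 = (0 - 2*221) - 1*20291 = (0 - 442) - 20291 = -442 - 20291 = -20733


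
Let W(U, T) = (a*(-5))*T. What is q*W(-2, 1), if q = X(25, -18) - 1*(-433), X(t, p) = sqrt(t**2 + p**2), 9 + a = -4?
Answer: 28145 + 65*sqrt(949) ≈ 30147.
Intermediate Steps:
a = -13 (a = -9 - 4 = -13)
W(U, T) = 65*T (W(U, T) = (-13*(-5))*T = 65*T)
X(t, p) = sqrt(p**2 + t**2)
q = 433 + sqrt(949) (q = sqrt((-18)**2 + 25**2) - 1*(-433) = sqrt(324 + 625) + 433 = sqrt(949) + 433 = 433 + sqrt(949) ≈ 463.81)
q*W(-2, 1) = (433 + sqrt(949))*(65*1) = (433 + sqrt(949))*65 = 28145 + 65*sqrt(949)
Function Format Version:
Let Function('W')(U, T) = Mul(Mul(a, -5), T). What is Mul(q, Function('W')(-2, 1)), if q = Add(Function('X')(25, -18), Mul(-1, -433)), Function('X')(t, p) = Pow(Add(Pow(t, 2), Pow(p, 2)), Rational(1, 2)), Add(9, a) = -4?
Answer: Add(28145, Mul(65, Pow(949, Rational(1, 2)))) ≈ 30147.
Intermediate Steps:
a = -13 (a = Add(-9, -4) = -13)
Function('W')(U, T) = Mul(65, T) (Function('W')(U, T) = Mul(Mul(-13, -5), T) = Mul(65, T))
Function('X')(t, p) = Pow(Add(Pow(p, 2), Pow(t, 2)), Rational(1, 2))
q = Add(433, Pow(949, Rational(1, 2))) (q = Add(Pow(Add(Pow(-18, 2), Pow(25, 2)), Rational(1, 2)), Mul(-1, -433)) = Add(Pow(Add(324, 625), Rational(1, 2)), 433) = Add(Pow(949, Rational(1, 2)), 433) = Add(433, Pow(949, Rational(1, 2))) ≈ 463.81)
Mul(q, Function('W')(-2, 1)) = Mul(Add(433, Pow(949, Rational(1, 2))), Mul(65, 1)) = Mul(Add(433, Pow(949, Rational(1, 2))), 65) = Add(28145, Mul(65, Pow(949, Rational(1, 2))))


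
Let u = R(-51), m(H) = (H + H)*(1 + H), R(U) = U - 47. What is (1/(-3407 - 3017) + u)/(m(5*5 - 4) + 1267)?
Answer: -629553/14074984 ≈ -0.044729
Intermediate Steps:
R(U) = -47 + U
m(H) = 2*H*(1 + H) (m(H) = (2*H)*(1 + H) = 2*H*(1 + H))
u = -98 (u = -47 - 51 = -98)
(1/(-3407 - 3017) + u)/(m(5*5 - 4) + 1267) = (1/(-3407 - 3017) - 98)/(2*(5*5 - 4)*(1 + (5*5 - 4)) + 1267) = (1/(-6424) - 98)/(2*(25 - 4)*(1 + (25 - 4)) + 1267) = (-1/6424 - 98)/(2*21*(1 + 21) + 1267) = -629553/(6424*(2*21*22 + 1267)) = -629553/(6424*(924 + 1267)) = -629553/6424/2191 = -629553/6424*1/2191 = -629553/14074984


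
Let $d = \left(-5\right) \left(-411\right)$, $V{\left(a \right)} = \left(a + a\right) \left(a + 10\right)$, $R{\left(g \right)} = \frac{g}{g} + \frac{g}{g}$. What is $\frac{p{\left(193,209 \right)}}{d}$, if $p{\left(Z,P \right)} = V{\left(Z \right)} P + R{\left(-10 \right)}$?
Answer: $\frac{16376824}{2055} \approx 7969.3$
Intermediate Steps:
$R{\left(g \right)} = 2$ ($R{\left(g \right)} = 1 + 1 = 2$)
$V{\left(a \right)} = 2 a \left(10 + a\right)$
$p{\left(Z,P \right)} = 2 + 2 P Z \left(10 + Z\right)$ ($p{\left(Z,P \right)} = 2 Z \left(10 + Z\right) P + 2 = 2 P Z \left(10 + Z\right) + 2 = 2 + 2 P Z \left(10 + Z\right)$)
$d = 2055$
$\frac{p{\left(193,209 \right)}}{d} = \frac{2 + 2 \cdot 209 \cdot 193 \left(10 + 193\right)}{2055} = \left(2 + 2 \cdot 209 \cdot 193 \cdot 203\right) \frac{1}{2055} = \left(2 + 16376822\right) \frac{1}{2055} = 16376824 \cdot \frac{1}{2055} = \frac{16376824}{2055}$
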